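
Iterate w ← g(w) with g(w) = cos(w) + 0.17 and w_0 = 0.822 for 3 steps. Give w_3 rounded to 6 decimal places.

w_1 = g(0.822000) = 0.850758
w_2 = g(0.850758) = 0.829414
w_3 = g(0.829414) = 0.845308

0.845308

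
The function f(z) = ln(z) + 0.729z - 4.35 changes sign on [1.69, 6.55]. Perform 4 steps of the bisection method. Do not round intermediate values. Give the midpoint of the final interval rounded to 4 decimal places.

f(1.690000) = -2.593261, f(6.550000) = 2.304415 (opposite signs)
step 1: m = 4.120000, f(m) = 0.069333 > 0 → root in [1.690000, 4.120000]
step 2: m = 2.905000, f(m) = -1.165822 < 0 → root in [2.905000, 4.120000]
step 3: m = 3.512500, f(m) = -0.533059 < 0 → root in [3.512500, 4.120000]
step 4: m = 3.816250, f(m) = -0.228685 < 0 → root in [3.816250, 4.120000]
Midpoint of [3.816250, 4.120000] = 3.968125

3.9681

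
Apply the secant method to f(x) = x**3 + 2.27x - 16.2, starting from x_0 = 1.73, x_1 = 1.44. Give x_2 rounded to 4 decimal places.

2.4520

f(x_0) = -7.095183, f(x_1) = -9.945216
x_2 = 1.440000 - (-9.945216)·(1.440000 - 1.730000)/(-9.945216 - (-7.095183)) = 2.451958; f(x_2) = 4.107349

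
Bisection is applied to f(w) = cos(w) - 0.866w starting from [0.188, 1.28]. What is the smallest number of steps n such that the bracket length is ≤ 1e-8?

Initial width b − a = 1.28 − 0.188 = 1.092000.
After n steps the width is (b−a)/2^n; need (b−a)/2^n ≤ 1e-8.
So n ≥ log₂(1.092000/1e-8) = log₂(109200000.0000) ≈ 26.7024.
Hence n = 27.

27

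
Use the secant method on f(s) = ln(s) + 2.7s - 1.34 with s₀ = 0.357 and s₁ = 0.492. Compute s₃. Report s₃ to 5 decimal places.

f(s_0) = -1.406119, f(s_1) = -0.720877
s_2 = 0.492000 - (-0.720877)·(0.492000 - 0.357000)/(-0.720877 - (-1.406119)) = 0.634020; f(s_2) = -0.083820
s_3 = 0.634020 - (-0.083820)·(0.634020 - 0.492000)/(-0.083820 - (-0.720877)) = 0.652706; f(s_3) = -0.004321

0.65271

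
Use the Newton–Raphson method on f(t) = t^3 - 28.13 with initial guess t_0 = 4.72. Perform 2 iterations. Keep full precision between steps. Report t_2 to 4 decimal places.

Newton update: t ← t − f(t)/f'(t).
f'(t) = 3t^2
t_0 = 4.720000: f = 77.024048, f' = 66.835200 → t_1 = 4.720000 - (77.024048)/(66.835200) = 3.567553
t_1 = 3.567553: f = 17.275784, f' = 38.182296 → t_2 = 3.567553 - (17.275784)/(38.182296) = 3.115097

3.1151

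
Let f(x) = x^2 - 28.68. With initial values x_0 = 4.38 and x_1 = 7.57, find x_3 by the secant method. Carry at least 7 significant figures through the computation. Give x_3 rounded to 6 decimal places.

5.323960

f(x_0) = -9.495600, f(x_1) = 28.624900
x_2 = 7.570000 - (28.624900)·(7.570000 - 4.380000)/(28.624900 - (-9.495600)) = 5.174611; f(x_2) = -1.903402
x_3 = 5.174611 - (-1.903402)·(5.174611 - 7.570000)/(-1.903402 - (28.624900)) = 5.323960; f(x_3) = -0.335445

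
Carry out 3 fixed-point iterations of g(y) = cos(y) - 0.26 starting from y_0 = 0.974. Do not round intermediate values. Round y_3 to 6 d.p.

y_1 = g(0.974000) = 0.301995
y_2 = g(0.301995) = 0.694745
y_3 = g(0.694745) = 0.508217

0.508217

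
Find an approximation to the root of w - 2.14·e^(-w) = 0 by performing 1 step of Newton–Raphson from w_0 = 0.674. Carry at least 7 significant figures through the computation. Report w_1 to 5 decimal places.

0.87331

Newton update: w ← w − f(w)/f'(w).
f'(w) = 1 + 2.14·e^(-w)
w_0 = 0.674000: f = -0.416685, f' = 2.090685 → w_1 = 0.674000 - (-0.416685)/(2.090685) = 0.873305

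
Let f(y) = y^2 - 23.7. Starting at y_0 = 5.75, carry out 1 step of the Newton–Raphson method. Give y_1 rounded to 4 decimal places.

4.9359

Newton update: y ← y − f(y)/f'(y).
f'(y) = 2y
y_0 = 5.750000: f = 9.362500, f' = 11.500000 → y_1 = 5.750000 - (9.362500)/(11.500000) = 4.935870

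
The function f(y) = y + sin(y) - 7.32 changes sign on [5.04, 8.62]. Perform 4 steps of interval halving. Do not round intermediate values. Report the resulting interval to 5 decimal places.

[6.60625, 6.83000]

f(5.040000) = -3.226814, f(8.620000) = 2.020677 (opposite signs)
step 1: m = 6.830000, f(m) = 0.029969 > 0 → root in [5.040000, 6.830000]
step 2: m = 5.935000, f(m) = -1.726193 < 0 → root in [5.935000, 6.830000]
step 3: m = 6.382500, f(m) = -0.838348 < 0 → root in [6.382500, 6.830000]
step 4: m = 6.606250, f(m) = -0.396276 < 0 → root in [6.606250, 6.830000]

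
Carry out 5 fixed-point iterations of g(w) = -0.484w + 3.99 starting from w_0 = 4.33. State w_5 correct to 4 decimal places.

w_1 = g(4.330000) = 1.894280
w_2 = g(1.894280) = 3.073168
w_3 = g(3.073168) = 2.502586
w_4 = g(2.502586) = 2.778748
w_5 = g(2.778748) = 2.645086

2.6451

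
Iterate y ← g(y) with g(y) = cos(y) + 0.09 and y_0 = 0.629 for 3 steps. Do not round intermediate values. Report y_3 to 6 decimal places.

0.846604

y_1 = g(0.629000) = 0.898616
y_2 = g(0.898616) = 0.712693
y_3 = g(0.712693) = 0.846604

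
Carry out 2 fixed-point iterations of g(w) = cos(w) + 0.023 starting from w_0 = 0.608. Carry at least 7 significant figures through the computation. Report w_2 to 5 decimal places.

w_1 = g(0.608000) = 0.843792
w_2 = g(0.843792) = 0.687634

0.68763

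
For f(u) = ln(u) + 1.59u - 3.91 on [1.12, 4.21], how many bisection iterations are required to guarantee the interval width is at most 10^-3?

Initial width b − a = 4.21 − 1.12 = 3.090000.
After n steps the width is (b−a)/2^n; need (b−a)/2^n ≤ 10^-3.
So n ≥ log₂(3.090000/10^-3) = log₂(3090.0000) ≈ 11.5934.
Hence n = 12.

12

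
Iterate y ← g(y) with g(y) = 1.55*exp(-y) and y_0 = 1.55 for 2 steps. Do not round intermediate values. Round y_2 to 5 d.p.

y_1 = g(1.550000) = 0.328984
y_2 = g(0.328984) = 1.115464

1.11546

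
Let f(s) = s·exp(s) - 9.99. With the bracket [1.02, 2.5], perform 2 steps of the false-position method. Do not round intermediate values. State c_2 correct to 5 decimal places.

f(1.020000) = -7.161341, f(2.500000) = 20.466235
step 1: c = 1.403631, f(c) = -4.277294 < 0 → new bracket [1.403631, 2.500000]
step 2: c = 1.593155, f(c) = -2.152884 < 0 → new bracket [1.593155, 2.500000]

1.59315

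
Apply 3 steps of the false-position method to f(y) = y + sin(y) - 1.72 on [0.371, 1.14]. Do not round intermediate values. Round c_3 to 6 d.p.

0.923011

False-position update: c = (a·f(b) − b·f(a))/(f(b) − f(a)); replace the endpoint whose sign matches f(c).
f(0.371000) = -0.986452, f(1.140000) = 0.328633
step 1: c = 0.947831, f(c) = 0.039982 > 0 → new bracket [0.371000, 0.947831]
step 2: c = 0.925362, f(c) = 0.004200 > 0 → new bracket [0.371000, 0.925362]
step 3: c = 0.923011, f(c) = 0.000434 > 0 → new bracket [0.371000, 0.923011]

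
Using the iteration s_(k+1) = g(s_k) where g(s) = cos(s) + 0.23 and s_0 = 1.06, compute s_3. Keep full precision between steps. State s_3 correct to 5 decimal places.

0.78490

s_1 = g(1.060000) = 0.718872
s_2 = g(0.718872) = 0.982549
s_3 = g(0.982549) = 0.784904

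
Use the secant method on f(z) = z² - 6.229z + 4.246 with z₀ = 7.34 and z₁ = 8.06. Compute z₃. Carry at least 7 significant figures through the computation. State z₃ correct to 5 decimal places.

5.62948

f(z_0) = 12.400740, f(z_1) = 19.003860
z_2 = 8.060000 - (19.003860)·(8.060000 - 7.340000)/(19.003860 - (12.400740)) = 5.987831; f(z_2) = 2.801922
z_3 = 5.987831 - (2.801922)·(5.987831 - 8.060000)/(2.801922 - (19.003860)) = 5.629476; f(z_3) = 0.870992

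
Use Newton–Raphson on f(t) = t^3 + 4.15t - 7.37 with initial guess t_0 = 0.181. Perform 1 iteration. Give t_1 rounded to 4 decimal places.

1.7376

f'(t) = 3t^2 + 4.15
t_0 = 0.181000: f = -6.612920, f' = 4.248283 → t_1 = 0.181000 - (-6.612920)/(4.248283) = 1.737610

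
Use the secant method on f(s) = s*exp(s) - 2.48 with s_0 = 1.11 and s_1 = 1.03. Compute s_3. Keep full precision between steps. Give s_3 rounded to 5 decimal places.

Secant update: s_(k+1) = s_k − f(s_k)·(s_k − s_(k-1))/(f(s_k) − f(s_(k-1))).
f(s_0) = 0.888138, f(s_1) = 0.405098
s_2 = 1.030000 - (0.405098)·(1.030000 - 1.110000)/(0.405098 - (0.888138)) = 0.962909; f(s_2) = 0.042150
s_3 = 0.962909 - (0.042150)·(0.962909 - 1.030000)/(0.042150 - (0.405098)) = 0.955117; f(s_3) = 0.002325

0.95512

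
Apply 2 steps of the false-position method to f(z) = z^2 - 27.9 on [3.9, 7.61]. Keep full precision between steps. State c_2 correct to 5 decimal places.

5.23045

False-position update: c = (a·f(b) − b·f(a))/(f(b) − f(a)); replace the endpoint whose sign matches f(c).
f(3.900000) = -12.690000, f(7.610000) = 30.012100
step 1: c = 5.002520, f(c) = -2.874798 < 0 → new bracket [5.002520, 7.610000]
step 2: c = 5.230452, f(c) = -0.542375 < 0 → new bracket [5.230452, 7.610000]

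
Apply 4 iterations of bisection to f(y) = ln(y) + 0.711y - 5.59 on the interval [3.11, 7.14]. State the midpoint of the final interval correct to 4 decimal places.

5.5028

f(3.110000) = -2.244167, f(7.140000) = 1.452253 (opposite signs)
step 1: m = 5.125000, f(m) = -0.311994 < 0 → root in [5.125000, 7.140000]
step 2: m = 6.132500, f(m) = 0.583810 > 0 → root in [5.125000, 6.132500]
step 3: m = 5.628750, f(m) = 0.139929 > 0 → root in [5.125000, 5.628750]
step 4: m = 5.376875, f(m) = -0.084935 < 0 → root in [5.376875, 5.628750]
Midpoint of [5.376875, 5.628750] = 5.502813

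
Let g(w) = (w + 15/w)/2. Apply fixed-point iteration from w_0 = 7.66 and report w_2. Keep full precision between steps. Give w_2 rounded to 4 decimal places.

3.9641

w_1 = g(7.660000) = 4.809112
w_2 = g(4.809112) = 3.964096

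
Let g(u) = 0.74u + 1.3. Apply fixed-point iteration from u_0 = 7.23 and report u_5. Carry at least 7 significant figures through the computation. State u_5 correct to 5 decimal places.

5.49484

u_1 = g(7.230000) = 6.650200
u_2 = g(6.650200) = 6.221148
u_3 = g(6.221148) = 5.903650
u_4 = g(5.903650) = 5.668701
u_5 = g(5.668701) = 5.494838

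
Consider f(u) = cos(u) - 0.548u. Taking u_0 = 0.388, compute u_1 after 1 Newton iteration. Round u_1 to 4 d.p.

1.1577

Newton update: u ← u − f(u)/f'(u).
f'(u) = -sin(u) - 0.548
u_0 = 0.388000: f = 0.713044, f' = -0.926338 → u_1 = 0.388000 - (0.713044)/(-0.926338) = 1.157745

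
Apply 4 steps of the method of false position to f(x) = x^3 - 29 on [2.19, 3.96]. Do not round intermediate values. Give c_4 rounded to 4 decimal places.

3.0687

f(2.190000) = -18.496541, f(3.960000) = 33.099136
step 1: c = 2.824528, f(c) = -6.466044 < 0 → new bracket [2.824528, 3.960000]
step 2: c = 3.010095, f(c) = -1.726513 < 0 → new bracket [3.010095, 3.960000]
step 3: c = 3.057188, f(c) = -0.426316 < 0 → new bracket [3.057188, 3.960000]
step 4: c = 3.068668, f(c) = -0.103206 < 0 → new bracket [3.068668, 3.960000]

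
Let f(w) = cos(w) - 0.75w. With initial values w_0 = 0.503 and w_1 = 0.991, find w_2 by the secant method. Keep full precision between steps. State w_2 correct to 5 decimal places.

f(w_0) = 0.498890, f(w_1) = -0.195396
w_2 = 0.991000 - (-0.195396)·(0.991000 - 0.503000)/(-0.195396 - (0.498890)) = 0.853660; f(w_2) = 0.016984

0.85366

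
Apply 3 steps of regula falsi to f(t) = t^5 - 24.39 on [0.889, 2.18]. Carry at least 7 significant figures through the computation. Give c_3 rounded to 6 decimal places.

f(0.889000) = -23.834724, f(2.180000) = 24.845967
step 1: c = 1.521091, f(c) = -16.247157 < 0 → new bracket [1.521091, 2.180000]
step 2: c = 1.781607, f(c) = -6.440223 < 0 → new bracket [1.781607, 2.180000]
step 3: c = 1.863615, f(c) = -1.910770 < 0 → new bracket [1.863615, 2.180000]

1.863615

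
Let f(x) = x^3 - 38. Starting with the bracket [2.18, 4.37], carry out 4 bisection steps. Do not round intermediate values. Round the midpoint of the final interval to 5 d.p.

3.34344

f(2.180000) = -27.639768, f(4.370000) = 45.453453 (opposite signs)
step 1: m = 3.275000, f(m) = -2.873578 < 0 → root in [3.275000, 4.370000]
step 2: m = 3.822500, f(m) = 17.852483 > 0 → root in [3.275000, 3.822500]
step 3: m = 3.548750, f(m) = 6.691632 > 0 → root in [3.275000, 3.548750]
step 4: m = 3.411875, f(m) = 1.717265 > 0 → root in [3.275000, 3.411875]
Midpoint of [3.275000, 3.411875] = 3.343438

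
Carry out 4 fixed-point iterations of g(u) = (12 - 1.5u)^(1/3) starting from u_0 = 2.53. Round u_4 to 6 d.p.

u_1 = g(2.530000) = 2.016939
u_2 = g(2.016939) = 2.078124
u_3 = g(2.078124) = 2.071016
u_4 = g(2.071016) = 2.071845

2.071845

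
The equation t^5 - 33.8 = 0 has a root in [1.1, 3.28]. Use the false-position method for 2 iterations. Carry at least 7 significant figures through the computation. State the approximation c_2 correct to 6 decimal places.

1.446228

f(1.100000) = -32.189490, f(3.280000) = 345.837599
step 1: c = 1.285630, f(c) = -30.287797 < 0 → new bracket [1.285630, 3.280000]
step 2: c = 1.446228, f(c) = -27.473203 < 0 → new bracket [1.446228, 3.280000]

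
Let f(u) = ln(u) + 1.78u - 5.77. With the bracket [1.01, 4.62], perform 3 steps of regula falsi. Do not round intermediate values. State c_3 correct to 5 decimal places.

2.68736

f(1.010000) = -3.962250, f(4.620000) = 3.983995
step 1: c = 2.810061, f(c) = 0.265114 > 0 → new bracket [1.010000, 2.810061]
step 2: c = 2.697172, f(c) = 0.023170 > 0 → new bracket [1.010000, 2.697172]
step 3: c = 2.687363, f(c) = 0.002067 > 0 → new bracket [1.010000, 2.687363]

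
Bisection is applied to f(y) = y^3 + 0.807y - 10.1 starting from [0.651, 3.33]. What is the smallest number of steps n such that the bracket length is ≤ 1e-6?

22

Initial width b − a = 3.33 − 0.651 = 2.679000.
After n steps the width is (b−a)/2^n; need (b−a)/2^n ≤ 1e-6.
So n ≥ log₂(2.679000/1e-6) = log₂(2679000.0000) ≈ 21.3533.
Hence n = 22.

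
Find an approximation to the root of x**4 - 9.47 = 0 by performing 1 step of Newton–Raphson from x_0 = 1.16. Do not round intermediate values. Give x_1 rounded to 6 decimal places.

f'(x) = 4x**3
x_0 = 1.160000: f = -7.659361, f' = 6.243584 → x_1 = 1.160000 - (-7.659361)/(6.243584) = 2.386757

2.386757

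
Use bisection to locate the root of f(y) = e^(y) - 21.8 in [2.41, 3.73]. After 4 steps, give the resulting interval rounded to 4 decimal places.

[3.0700, 3.1525]

f(2.410000) = -10.666039, f(3.730000) = 19.879108 (opposite signs)
step 1: m = 3.070000, f(m) = -0.258097 < 0 → root in [3.070000, 3.730000]
step 2: m = 3.400000, f(m) = 8.164100 > 0 → root in [3.070000, 3.400000]
step 3: m = 3.235000, f(m) = 3.606372 > 0 → root in [3.070000, 3.235000]
step 4: m = 3.152500, f(m) = 1.594478 > 0 → root in [3.070000, 3.152500]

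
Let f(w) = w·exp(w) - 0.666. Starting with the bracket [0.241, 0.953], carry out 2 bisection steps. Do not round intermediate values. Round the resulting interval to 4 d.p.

f(0.241000) = -0.359322, f(0.953000) = 1.805585 (opposite signs)
step 1: m = 0.597000, f(m) = 0.418546 > 0 → root in [0.241000, 0.597000]
step 2: m = 0.419000, f(m) = -0.028935 < 0 → root in [0.419000, 0.597000]

[0.4190, 0.5970]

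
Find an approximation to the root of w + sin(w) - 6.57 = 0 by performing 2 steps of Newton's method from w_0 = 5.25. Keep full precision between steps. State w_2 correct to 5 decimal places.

6.42113

f'(w) = 1 + cos(w)
w_0 = 5.250000: f = -2.178934, f' = 1.512085 → w_1 = 5.250000 - (-2.178934)/(1.512085) = 6.691013
w_1 = 6.691013: f = 0.517629, f' = 1.917985 → w_2 = 6.691013 - (0.517629)/(1.917985) = 6.421131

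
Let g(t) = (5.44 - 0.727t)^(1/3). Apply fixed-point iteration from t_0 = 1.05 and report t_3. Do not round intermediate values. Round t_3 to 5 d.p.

t_1 = g(1.050000) = 1.672290
t_2 = g(1.672290) = 1.616527
t_3 = g(1.616527) = 1.621682

1.62168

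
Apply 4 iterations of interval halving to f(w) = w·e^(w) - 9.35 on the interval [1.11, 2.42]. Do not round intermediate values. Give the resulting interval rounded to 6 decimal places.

f(1.110000) = -5.981862, f(2.420000) = 17.864980 (opposite signs)
step 1: m = 1.765000, f(m) = 0.960375 > 0 → root in [1.110000, 1.765000]
step 2: m = 1.437500, f(m) = -3.297899 < 0 → root in [1.437500, 1.765000]
step 3: m = 1.601250, f(m) = -1.409037 < 0 → root in [1.601250, 1.765000]
step 4: m = 1.683125, f(m) = -0.290833 < 0 → root in [1.683125, 1.765000]

[1.683125, 1.765000]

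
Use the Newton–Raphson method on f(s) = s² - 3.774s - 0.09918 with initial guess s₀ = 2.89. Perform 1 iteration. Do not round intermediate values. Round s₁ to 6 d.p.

f'(s) = 2s - 3.774
s_0 = 2.890000: f = -2.653940, f' = 2.006000 → s_1 = 2.890000 - (-2.653940)/(2.006000) = 4.213001

4.213001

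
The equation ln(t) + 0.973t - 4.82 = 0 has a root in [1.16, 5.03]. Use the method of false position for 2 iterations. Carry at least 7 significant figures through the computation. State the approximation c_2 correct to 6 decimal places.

3.648246

False-position update: c = (a·f(b) − b·f(a))/(f(b) − f(a)); replace the endpoint whose sign matches f(c).
f(1.160000) = -3.542900, f(5.030000) = 1.689610
step 1: c = 3.780353, f(c) = 0.188101 > 0 → new bracket [1.160000, 3.780353]
step 2: c = 3.648246, f(c) = 0.023990 > 0 → new bracket [1.160000, 3.648246]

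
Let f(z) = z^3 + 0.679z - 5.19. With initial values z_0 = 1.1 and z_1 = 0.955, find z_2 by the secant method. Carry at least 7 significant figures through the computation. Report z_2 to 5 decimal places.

f(z_0) = -3.112100, f(z_1) = -3.670571
z_2 = 0.955000 - (-3.670571)·(0.955000 - 1.100000)/(-3.670571 - (-3.112100)) = 1.908018; f(z_2) = 3.051742

1.90802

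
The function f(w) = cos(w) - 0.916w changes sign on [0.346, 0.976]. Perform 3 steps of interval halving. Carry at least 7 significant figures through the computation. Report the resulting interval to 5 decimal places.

f(0.346000) = 0.623801, f(0.976000) = -0.333676 (opposite signs)
step 1: m = 0.661000, f(m) = 0.183903 > 0 → root in [0.661000, 0.976000]
step 2: m = 0.818500, f(m) = -0.066429 < 0 → root in [0.661000, 0.818500]
step 3: m = 0.739750, f(m) = 0.061026 > 0 → root in [0.739750, 0.818500]

[0.73975, 0.81850]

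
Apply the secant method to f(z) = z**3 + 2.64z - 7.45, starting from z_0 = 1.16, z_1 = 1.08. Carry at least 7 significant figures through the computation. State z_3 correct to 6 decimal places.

1.492226

f(z_0) = -2.826704, f(z_1) = -3.339088
z_2 = 1.080000 - (-3.339088)·(1.080000 - 1.160000)/(-3.339088 - (-2.826704)) = 1.601341; f(z_2) = 0.883853
z_3 = 1.601341 - (0.883853)·(1.601341 - 1.080000)/(0.883853 - (-3.339088)) = 1.492226; f(z_3) = -0.187728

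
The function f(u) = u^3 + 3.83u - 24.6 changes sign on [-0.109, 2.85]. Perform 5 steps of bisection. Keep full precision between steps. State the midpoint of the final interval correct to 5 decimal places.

2.43389

f(-0.109000) = -25.018765, f(2.850000) = 9.464625 (opposite signs)
step 1: m = 1.370500, f(m) = -16.776816 < 0 → root in [1.370500, 2.850000]
step 2: m = 2.110250, f(m) = -7.120472 < 0 → root in [2.110250, 2.850000]
step 3: m = 2.480125, f(m) = 0.154177 > 0 → root in [2.110250, 2.480125]
step 4: m = 2.295187, f(m) = -3.718647 < 0 → root in [2.295187, 2.480125]
step 5: m = 2.387656, f(m) = -1.843481 < 0 → root in [2.387656, 2.480125]
Midpoint of [2.387656, 2.480125] = 2.433891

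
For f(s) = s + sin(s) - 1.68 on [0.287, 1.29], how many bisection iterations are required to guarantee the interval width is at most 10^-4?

Initial width b − a = 1.29 − 0.287 = 1.003000.
After n steps the width is (b−a)/2^n; need (b−a)/2^n ≤ 10^-4.
So n ≥ log₂(1.003000/10^-4) = log₂(10030.0000) ≈ 13.2920.
Hence n = 14.

14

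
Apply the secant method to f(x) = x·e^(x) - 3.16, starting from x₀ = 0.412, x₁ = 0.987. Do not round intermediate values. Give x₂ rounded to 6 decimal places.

1.132211

Secant update: x_(k+1) = x_k − f(x_k)·(x_k − x_(k-1))/(f(x_k) − f(x_(k-1))).
f(x_0) = -2.537948, f(x_1) = -0.511708
x_2 = 0.987000 - (-0.511708)·(0.987000 - 0.412000)/(-0.511708 - (-2.537948)) = 1.132211; f(x_2) = 0.352694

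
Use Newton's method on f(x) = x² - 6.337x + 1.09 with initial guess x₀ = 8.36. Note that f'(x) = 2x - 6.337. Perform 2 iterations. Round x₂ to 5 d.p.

6.19147

x_0 = 8.360000: f = 18.002280, f' = 10.383000 → x_1 = 8.360000 - (18.002280)/(10.383000) = 6.626177
x_1 = 6.626177: f = 3.006141, f' = 6.915355 → x_2 = 6.626177 - (3.006141)/(6.915355) = 6.191472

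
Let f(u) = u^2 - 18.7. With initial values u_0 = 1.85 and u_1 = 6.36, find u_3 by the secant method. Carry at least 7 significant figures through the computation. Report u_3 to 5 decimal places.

4.20034

Secant update: u_(k+1) = u_k − f(u_k)·(u_k − u_(k-1))/(f(u_k) − f(u_(k-1))).
f(u_0) = -15.277500, f(u_1) = 21.749600
u_2 = 6.360000 - (21.749600)·(6.360000 - 1.850000)/(21.749600 - (-15.277500)) = 3.710840; f(u_2) = -4.929663
u_3 = 3.710840 - (-4.929663)·(3.710840 - 6.360000)/(-4.929663 - (21.749600)) = 4.200339; f(u_3) = -1.057151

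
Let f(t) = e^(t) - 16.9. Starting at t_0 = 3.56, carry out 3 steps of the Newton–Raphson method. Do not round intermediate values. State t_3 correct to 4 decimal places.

f'(t) = e^(t)
t_0 = 3.560000: f = 18.263197, f' = 35.163197 → t_1 = 3.560000 - (18.263197)/(35.163197) = 3.040616
t_1 = 3.040616: f = 4.018128, f' = 20.918128 → t_2 = 3.040616 - (4.018128)/(20.918128) = 2.848528
t_2 = 2.848528: f = 0.362350, f' = 17.262350 → t_3 = 2.848528 - (0.362350)/(17.262350) = 2.827537

2.8275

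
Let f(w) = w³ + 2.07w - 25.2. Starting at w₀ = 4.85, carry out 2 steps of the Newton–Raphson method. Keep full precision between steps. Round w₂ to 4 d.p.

2.8540

f'(w) = 3w² + 2.07
w_0 = 4.850000: f = 98.923625, f' = 72.637500 → w_1 = 4.850000 - (98.923625)/(72.637500) = 3.488119
w_1 = 3.488119: f = 24.460263, f' = 38.570924 → w_2 = 3.488119 - (24.460263)/(38.570924) = 2.853956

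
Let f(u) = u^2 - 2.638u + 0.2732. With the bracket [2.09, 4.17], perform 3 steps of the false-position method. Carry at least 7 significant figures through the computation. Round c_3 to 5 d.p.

f(2.090000) = -0.872120, f(4.170000) = 6.661640
step 1: c = 2.330784, f(c) = -0.442854 < 0 → new bracket [2.330784, 4.170000]
step 2: c = 2.445430, f(c) = -0.197716 < 0 → new bracket [2.445430, 4.170000]
step 3: c = 2.495140, f(c) = -0.083256 < 0 → new bracket [2.495140, 4.170000]

2.49514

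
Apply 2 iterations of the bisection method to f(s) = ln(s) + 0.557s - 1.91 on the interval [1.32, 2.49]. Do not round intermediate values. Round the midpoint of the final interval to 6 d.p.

f(1.320000) = -0.897128, f(2.490000) = 0.389213 (opposite signs)
step 1: m = 1.905000, f(m) = -0.204433 < 0 → root in [1.905000, 2.490000]
step 2: m = 2.197500, f(m) = 0.101328 > 0 → root in [1.905000, 2.197500]
Midpoint of [1.905000, 2.197500] = 2.051250

2.051250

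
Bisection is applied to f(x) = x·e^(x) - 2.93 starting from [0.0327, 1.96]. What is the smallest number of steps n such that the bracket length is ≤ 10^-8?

28

Initial width b − a = 1.96 − 0.0327 = 1.927300.
After n steps the width is (b−a)/2^n; need (b−a)/2^n ≤ 10^-8.
So n ≥ log₂(1.927300/10^-8) = log₂(192730000.0000) ≈ 27.5220.
Hence n = 28.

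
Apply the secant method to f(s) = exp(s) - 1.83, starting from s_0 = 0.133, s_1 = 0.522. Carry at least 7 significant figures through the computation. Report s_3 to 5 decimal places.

0.60343

f(s_0) = -0.687750, f(s_1) = -0.144605
s_2 = 0.522000 - (-0.144605)·(0.522000 - 0.133000)/(-0.144605 - (-0.687750)) = 0.625566; f(s_2) = 0.039304
s_3 = 0.625566 - (0.039304)·(0.625566 - 0.522000)/(0.039304 - (-0.144605)) = 0.603433; f(s_3) = -0.001616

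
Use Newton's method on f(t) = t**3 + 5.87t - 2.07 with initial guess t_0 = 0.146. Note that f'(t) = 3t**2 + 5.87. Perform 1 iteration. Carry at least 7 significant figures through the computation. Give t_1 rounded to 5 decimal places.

t_0 = 0.146000: f = -1.209868, f' = 5.933948 → t_1 = 0.146000 - (-1.209868)/(5.933948) = 0.349889

0.34989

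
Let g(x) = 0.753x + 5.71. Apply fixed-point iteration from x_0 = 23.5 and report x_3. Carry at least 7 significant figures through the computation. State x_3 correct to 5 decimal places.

23.28076

x_1 = g(23.500000) = 23.405500
x_2 = g(23.405500) = 23.334342
x_3 = g(23.334342) = 23.280759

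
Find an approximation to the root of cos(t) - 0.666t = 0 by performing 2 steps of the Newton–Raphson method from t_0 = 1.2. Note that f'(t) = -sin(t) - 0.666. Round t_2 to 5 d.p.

t_0 = 1.200000: f = -0.436842, f' = -1.598039 → t_1 = 1.200000 - (-0.436842)/(-1.598039) = 0.926639
t_1 = 0.926639: f = -0.016616, f' = -1.465606 → t_2 = 0.926639 - (-0.016616)/(-1.465606) = 0.915301

0.91530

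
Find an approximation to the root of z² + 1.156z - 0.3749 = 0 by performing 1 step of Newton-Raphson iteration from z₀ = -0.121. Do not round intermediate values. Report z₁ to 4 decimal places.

0.4262

Newton update: z ← z − f(z)/f'(z).
f'(z) = 2z + 1.156
z_0 = -0.121000: f = -0.500135, f' = 0.914000 → z_1 = -0.121000 - (-0.500135)/(0.914000) = 0.426194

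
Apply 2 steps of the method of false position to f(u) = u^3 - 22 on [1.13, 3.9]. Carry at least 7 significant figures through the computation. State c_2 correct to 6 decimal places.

2.563485

f(1.130000) = -20.557103, f(3.900000) = 37.319000
step 1: c = 2.113881, f(c) = -12.554143 < 0 → new bracket [2.113881, 3.900000]
step 2: c = 2.563485, f(c) = -5.154167 < 0 → new bracket [2.563485, 3.900000]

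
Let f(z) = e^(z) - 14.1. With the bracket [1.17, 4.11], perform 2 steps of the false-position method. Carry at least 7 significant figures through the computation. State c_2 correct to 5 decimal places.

f(1.170000) = -10.878007, f(4.110000) = 46.846718
step 1: c = 1.724032, f(c) = -8.492910 < 0 → new bracket [1.724032, 4.110000]
step 2: c = 2.090204, f(c) = -6.013437 < 0 → new bracket [2.090204, 4.110000]

2.09020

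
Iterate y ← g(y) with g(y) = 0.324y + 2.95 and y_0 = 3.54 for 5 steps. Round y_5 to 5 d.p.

y_1 = g(3.540000) = 4.096960
y_2 = g(4.096960) = 4.277415
y_3 = g(4.277415) = 4.335882
y_4 = g(4.335882) = 4.354826
y_5 = g(4.354826) = 4.360964

4.36096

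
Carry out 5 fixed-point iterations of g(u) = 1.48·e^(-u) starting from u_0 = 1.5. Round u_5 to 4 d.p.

0.6090

u_1 = g(1.500000) = 0.330233
u_2 = g(0.330233) = 1.063760
u_3 = g(1.063760) = 0.510830
u_4 = g(0.510830) = 0.887996
u_5 = g(0.887996) = 0.608990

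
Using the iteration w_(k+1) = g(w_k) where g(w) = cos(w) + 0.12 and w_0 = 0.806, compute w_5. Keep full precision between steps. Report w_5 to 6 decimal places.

w_1 = g(0.806000) = 0.812390
w_2 = g(0.812390) = 0.807765
w_3 = g(0.807765) = 0.811115
w_4 = g(0.811115) = 0.808690
w_5 = g(0.808690) = 0.810446

0.810446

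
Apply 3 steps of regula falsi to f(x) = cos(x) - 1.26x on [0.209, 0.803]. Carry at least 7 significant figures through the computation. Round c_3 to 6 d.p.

0.637662

f(0.209000) = 0.714899, f(0.803000) = -0.317228
step 1: c = 0.620432, f(c) = 0.031884 > 0 → new bracket [0.620432, 0.803000]
step 2: c = 0.637105, f(c) = 0.001069 > 0 → new bracket [0.637105, 0.803000]
step 3: c = 0.637662, f(c) = 0.000035 > 0 → new bracket [0.637662, 0.803000]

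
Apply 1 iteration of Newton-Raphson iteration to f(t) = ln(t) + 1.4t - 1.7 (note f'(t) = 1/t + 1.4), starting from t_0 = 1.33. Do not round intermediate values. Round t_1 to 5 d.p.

1.12219

t_0 = 1.330000: f = 0.447179, f' = 2.151880 → t_1 = 1.330000 - (0.447179)/(2.151880) = 1.122191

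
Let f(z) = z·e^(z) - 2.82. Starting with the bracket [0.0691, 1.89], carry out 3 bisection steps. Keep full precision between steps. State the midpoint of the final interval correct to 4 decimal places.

1.0934

f(0.069100) = -2.745956, f(1.890000) = 9.690607 (opposite signs)
step 1: m = 0.979550, f(m) = -0.211206 < 0 → root in [0.979550, 1.890000]
step 2: m = 1.434775, f(m) = 3.204190 > 0 → root in [0.979550, 1.434775]
step 3: m = 1.207162, f(m) = 1.216730 > 0 → root in [0.979550, 1.207162]
Midpoint of [0.979550, 1.207162] = 1.093356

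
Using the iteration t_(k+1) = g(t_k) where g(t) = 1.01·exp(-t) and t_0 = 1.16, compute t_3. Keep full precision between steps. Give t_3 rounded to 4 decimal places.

t_1 = g(1.160000) = 0.316621
t_2 = g(0.316621) = 0.735893
t_3 = g(0.735893) = 0.483868

0.4839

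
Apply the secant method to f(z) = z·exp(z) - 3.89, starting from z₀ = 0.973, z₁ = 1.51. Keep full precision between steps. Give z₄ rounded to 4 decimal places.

Secant update: z_(k+1) = z_k − f(z_k)·(z_k − z_(k-1))/(f(z_k) − f(z_(k-1))).
f(z_0) = -1.315568, f(z_1) = 2.945363
z_2 = 1.510000 - (2.945363)·(1.510000 - 0.973000)/(2.945363 - (-1.315568)) = 1.138799; f(z_2) = -0.333510
z_3 = 1.138799 - (-0.333510)·(1.138799 - 1.510000)/(-0.333510 - (2.945363)) = 1.176556; f(z_3) = -0.074210
z_4 = 1.176556 - (-0.074210)·(1.176556 - 1.138799)/(-0.074210 - (-0.333510)) = 1.187362; f(z_4) = 0.002672

1.1874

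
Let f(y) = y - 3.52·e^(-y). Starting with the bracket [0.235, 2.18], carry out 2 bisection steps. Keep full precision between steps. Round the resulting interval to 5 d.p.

[0.72125, 1.20750]

f(0.235000) = -2.547809, f(2.180000) = 1.782094 (opposite signs)
step 1: m = 1.207500, f(m) = 0.155218 > 0 → root in [0.235000, 1.207500]
step 2: m = 0.721250, f(m) = -0.989978 < 0 → root in [0.721250, 1.207500]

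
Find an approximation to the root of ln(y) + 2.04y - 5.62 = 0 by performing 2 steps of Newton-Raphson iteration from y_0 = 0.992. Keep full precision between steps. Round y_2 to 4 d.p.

Newton update: y ← y − f(y)/f'(y).
f'(y) = 1/y + 2.04
y_0 = 0.992000: f = -3.604352, f' = 3.048065 → y_1 = 0.992000 - (-3.604352)/(3.048065) = 2.174505
y_1 = 2.174505: f = -0.407208, f' = 2.499875 → y_2 = 2.174505 - (-0.407208)/(2.499875) = 2.337397

2.3374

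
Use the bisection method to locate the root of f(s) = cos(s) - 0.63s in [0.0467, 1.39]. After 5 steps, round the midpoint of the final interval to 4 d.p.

0.9492

f(0.046700) = 0.969489, f(1.390000) = -0.695887 (opposite signs)
step 1: m = 0.718350, f(m) = 0.300332 > 0 → root in [0.718350, 1.390000]
step 2: m = 1.054175, f(m) = -0.170185 < 0 → root in [0.718350, 1.054175]
step 3: m = 0.886262, f(m) = 0.073967 > 0 → root in [0.886262, 1.054175]
step 4: m = 0.970219, f(m) = -0.046119 < 0 → root in [0.886262, 0.970219]
step 5: m = 0.928241, f(m) = 0.014452 > 0 → root in [0.928241, 0.970219]
Midpoint of [0.928241, 0.970219] = 0.949230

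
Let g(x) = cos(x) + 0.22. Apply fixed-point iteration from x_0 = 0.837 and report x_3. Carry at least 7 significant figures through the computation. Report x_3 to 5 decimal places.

x_1 = g(0.837000) = 0.889694
x_2 = g(0.889694) = 0.849650
x_3 = g(0.849650) = 0.880246

0.88025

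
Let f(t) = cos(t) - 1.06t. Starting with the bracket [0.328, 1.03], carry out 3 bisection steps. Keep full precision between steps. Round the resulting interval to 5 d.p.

f(0.328000) = 0.599009, f(1.030000) = -0.576981 (opposite signs)
step 1: m = 0.679000, f(m) = 0.058461 > 0 → root in [0.679000, 1.030000]
step 2: m = 0.854500, f(m) = -0.249174 < 0 → root in [0.679000, 0.854500]
step 3: m = 0.766750, f(m) = -0.092586 < 0 → root in [0.679000, 0.766750]

[0.67900, 0.76675]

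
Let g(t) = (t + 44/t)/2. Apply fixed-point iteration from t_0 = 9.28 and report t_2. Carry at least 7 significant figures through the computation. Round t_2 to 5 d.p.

6.64341

t_1 = g(9.280000) = 7.010690
t_2 = g(7.010690) = 6.643410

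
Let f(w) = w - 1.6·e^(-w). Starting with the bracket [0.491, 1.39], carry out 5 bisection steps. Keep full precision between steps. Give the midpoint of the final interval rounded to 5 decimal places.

0.75789

f(0.491000) = -0.488223, f(1.390000) = 0.991480 (opposite signs)
step 1: m = 0.940500, f(m) = 0.315808 > 0 → root in [0.491000, 0.940500]
step 2: m = 0.715750, f(m) = -0.066371 < 0 → root in [0.715750, 0.940500]
step 3: m = 0.828125, f(m) = 0.129137 > 0 → root in [0.715750, 0.828125]
step 4: m = 0.771937, f(m) = 0.032551 > 0 → root in [0.715750, 0.771937]
step 5: m = 0.743844, f(m) = -0.016610 < 0 → root in [0.743844, 0.771937]
Midpoint of [0.743844, 0.771937] = 0.757891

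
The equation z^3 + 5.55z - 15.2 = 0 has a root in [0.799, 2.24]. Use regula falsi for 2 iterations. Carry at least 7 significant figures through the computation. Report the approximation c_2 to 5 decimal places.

1.73112

False-position update: c = (a·f(b) − b·f(a))/(f(b) − f(a)); replace the endpoint whose sign matches f(c).
f(0.799000) = -10.255468, f(2.240000) = 8.471424
step 1: c = 1.588139, f(c) = -2.380242 < 0 → new bracket [1.588139, 2.240000]
step 2: c = 1.731121, f(c) = -0.404493 < 0 → new bracket [1.731121, 2.240000]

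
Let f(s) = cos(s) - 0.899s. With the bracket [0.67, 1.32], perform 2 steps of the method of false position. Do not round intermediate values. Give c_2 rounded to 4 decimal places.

f(0.670000) = 0.181492, f(1.320000) = -0.938505
step 1: c = 0.775330, f(c) = 0.017168 > 0 → new bracket [0.775330, 1.320000]
step 2: c = 0.785115, f(c) = 0.001489 > 0 → new bracket [0.785115, 1.320000]

0.7851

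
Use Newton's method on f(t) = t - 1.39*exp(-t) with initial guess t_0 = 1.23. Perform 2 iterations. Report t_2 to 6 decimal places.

0.693722

f'(t) = 1 + 1.39*exp(-t)
t_0 = 1.230000: f = 0.823713, f' = 1.406287 → t_1 = 1.230000 - (0.823713)/(1.406287) = 0.644264
t_1 = 0.644264: f = -0.085555, f' = 1.729818 → t_2 = 0.644264 - (-0.085555)/(1.729818) = 0.693722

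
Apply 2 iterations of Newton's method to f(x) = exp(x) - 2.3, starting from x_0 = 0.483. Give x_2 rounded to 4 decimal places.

0.8352

Newton update: x ← x − f(x)/f'(x).
f'(x) = exp(x)
x_0 = 0.483000: f = -0.679070, f' = 1.620930 → x_1 = 0.483000 - (-0.679070)/(1.620930) = 0.901939
x_1 = 0.901939: f = 0.164376, f' = 2.464376 → x_2 = 0.901939 - (0.164376)/(2.464376) = 0.835238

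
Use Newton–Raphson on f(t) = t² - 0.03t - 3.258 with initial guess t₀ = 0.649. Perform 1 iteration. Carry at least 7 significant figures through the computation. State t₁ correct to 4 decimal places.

f'(t) = 2t - 0.03
t_0 = 0.649000: f = -2.856269, f' = 1.268000 → t_1 = 0.649000 - (-2.856269)/(1.268000) = 2.901578

2.9016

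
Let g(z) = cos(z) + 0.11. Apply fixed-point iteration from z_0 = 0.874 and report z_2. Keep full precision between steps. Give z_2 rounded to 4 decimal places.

0.8405

z_1 = g(0.874000) = 0.751764
z_2 = g(0.751764) = 0.840485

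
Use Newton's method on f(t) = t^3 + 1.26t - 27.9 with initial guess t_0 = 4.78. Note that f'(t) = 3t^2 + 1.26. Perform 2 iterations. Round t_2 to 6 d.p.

2.998258

Newton update: t ← t − f(t)/f'(t).
t_0 = 4.780000: f = 87.338152, f' = 69.805200 → t_1 = 4.780000 - (87.338152)/(69.805200) = 3.528830
t_1 = 3.528830: f = 20.489591, f' = 38.617930 → t_2 = 3.528830 - (20.489591)/(38.617930) = 2.998258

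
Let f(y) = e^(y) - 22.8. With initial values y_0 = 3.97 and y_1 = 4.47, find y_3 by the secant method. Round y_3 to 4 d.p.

3.3305

f(y_0) = 30.184531, f(y_1) = 64.556723
y_2 = 4.470000 - (64.556723)·(4.470000 - 3.970000)/(64.556723 - (30.184531)) = 3.530916; f(y_2) = 11.355254
y_3 = 3.530916 - (11.355254)·(3.530916 - 4.470000)/(11.355254 - (64.556723)) = 3.330480; f(y_3) = 5.151745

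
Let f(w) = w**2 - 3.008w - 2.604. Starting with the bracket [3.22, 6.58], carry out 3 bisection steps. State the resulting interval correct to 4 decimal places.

[3.6400, 4.0600]

f(3.220000) = -1.921360, f(6.580000) = 20.899760 (opposite signs)
step 1: m = 4.900000, f(m) = 6.666800 > 0 → root in [3.220000, 4.900000]
step 2: m = 4.060000, f(m) = 1.667120 > 0 → root in [3.220000, 4.060000]
step 3: m = 3.640000, f(m) = -0.303520 < 0 → root in [3.640000, 4.060000]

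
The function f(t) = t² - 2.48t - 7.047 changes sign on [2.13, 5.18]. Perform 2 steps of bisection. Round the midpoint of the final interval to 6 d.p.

4.036250

f(2.130000) = -7.792500, f(5.180000) = 6.939000 (opposite signs)
step 1: m = 3.655000, f(m) = -2.752375 < 0 → root in [3.655000, 5.180000]
step 2: m = 4.417500, f(m) = 1.511906 > 0 → root in [3.655000, 4.417500]
Midpoint of [3.655000, 4.417500] = 4.036250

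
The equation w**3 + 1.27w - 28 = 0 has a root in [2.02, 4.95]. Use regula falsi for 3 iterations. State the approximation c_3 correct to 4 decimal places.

2.7970

f(2.020000) = -17.192192, f(4.950000) = 99.573875
step 1: c = 2.451402, f(c) = -10.155332 < 0 → new bracket [2.451402, 4.950000]
step 2: c = 2.682645, f(c) = -5.287163 < 0 → new bracket [2.682645, 4.950000]
step 3: c = 2.796966, f(c) = -2.567125 < 0 → new bracket [2.796966, 4.950000]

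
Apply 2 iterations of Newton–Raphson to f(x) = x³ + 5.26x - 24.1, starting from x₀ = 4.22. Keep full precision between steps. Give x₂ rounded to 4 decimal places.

Newton update: x ← x − f(x)/f'(x).
f'(x) = 3x² + 5.26
x_0 = 4.220000: f = 73.248648, f' = 58.685200 → x_1 = 4.220000 - (73.248648)/(58.685200) = 2.971838
x_1 = 2.971838: f = 17.778603, f' = 31.755460 → x_2 = 2.971838 - (17.778603)/(31.755460) = 2.411978

2.4120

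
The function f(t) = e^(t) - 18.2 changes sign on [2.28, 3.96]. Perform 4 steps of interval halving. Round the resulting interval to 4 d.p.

f(2.280000) = -8.423320, f(3.960000) = 34.257326 (opposite signs)
step 1: m = 3.120000, f(m) = 4.446380 > 0 → root in [2.280000, 3.120000]
step 2: m = 2.700000, f(m) = -3.320268 < 0 → root in [2.700000, 3.120000]
step 3: m = 2.910000, f(m) = 0.156799 > 0 → root in [2.700000, 2.910000]
step 4: m = 2.805000, f(m) = -1.672924 < 0 → root in [2.805000, 2.910000]

[2.8050, 2.9100]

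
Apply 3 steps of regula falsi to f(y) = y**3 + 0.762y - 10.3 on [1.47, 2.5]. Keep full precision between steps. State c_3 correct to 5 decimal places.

2.05514

f(1.470000) = -6.003337, f(2.500000) = 7.230000
step 1: c = 1.937262, f(c) = -1.553292 < 0 → new bracket [1.937262, 2.500000]
step 2: c = 2.036780, f(c) = -0.298445 < 0 → new bracket [2.036780, 2.500000]
step 3: c = 2.055143, f(c) = -0.053849 < 0 → new bracket [2.055143, 2.500000]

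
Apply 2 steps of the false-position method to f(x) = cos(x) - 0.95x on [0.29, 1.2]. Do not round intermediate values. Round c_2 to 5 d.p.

f(0.290000) = 0.682744, f(1.200000) = -0.777642
step 1: c = 0.715433, f(c) = 0.075147 > 0 → new bracket [0.715433, 1.200000]
step 2: c = 0.758133, f(c) = 0.005894 > 0 → new bracket [0.758133, 1.200000]

0.75813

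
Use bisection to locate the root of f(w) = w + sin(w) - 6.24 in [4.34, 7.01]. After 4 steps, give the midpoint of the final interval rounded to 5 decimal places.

6.25906

f(4.340000) = -2.831461, f(7.010000) = 1.434493 (opposite signs)
step 1: m = 5.675000, f(m) = -1.136379 < 0 → root in [5.675000, 7.010000]
step 2: m = 6.342500, f(m) = 0.161780 > 0 → root in [5.675000, 6.342500]
step 3: m = 6.008750, f(m) = -0.502253 < 0 → root in [6.008750, 6.342500]
step 4: m = 6.175625, f(m) = -0.171728 < 0 → root in [6.175625, 6.342500]
Midpoint of [6.175625, 6.342500] = 6.259062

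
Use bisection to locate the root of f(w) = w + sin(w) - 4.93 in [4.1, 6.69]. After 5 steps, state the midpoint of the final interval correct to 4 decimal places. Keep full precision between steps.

f(4.100000) = -1.648277, f(6.690000) = 2.155686 (opposite signs)
step 1: m = 5.395000, f(m) = -0.310928 < 0 → root in [5.395000, 6.690000]
step 2: m = 6.042500, f(m) = 0.874132 > 0 → root in [5.395000, 6.042500]
step 3: m = 5.718750, f(m) = 0.253811 > 0 → root in [5.395000, 5.718750]
step 4: m = 5.556875, f(m) = -0.037241 < 0 → root in [5.556875, 5.718750]
step 5: m = 5.637812, f(m) = 0.106316 > 0 → root in [5.556875, 5.637812]
Midpoint of [5.556875, 5.637812] = 5.597344

5.5973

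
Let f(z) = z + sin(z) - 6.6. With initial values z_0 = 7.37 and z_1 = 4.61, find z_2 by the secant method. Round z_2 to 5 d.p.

Secant update: z_(k+1) = z_k − f(z_k)·(z_k − z_(k-1))/(f(z_k) − f(z_(k-1))).
f(z_0) = 1.655149, f(z_1) = -2.984763
z_2 = 4.610000 - (-2.984763)·(4.610000 - 7.370000)/(-2.984763 - (1.655149)) = 6.385453; f(z_2) = -0.112458

6.38545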